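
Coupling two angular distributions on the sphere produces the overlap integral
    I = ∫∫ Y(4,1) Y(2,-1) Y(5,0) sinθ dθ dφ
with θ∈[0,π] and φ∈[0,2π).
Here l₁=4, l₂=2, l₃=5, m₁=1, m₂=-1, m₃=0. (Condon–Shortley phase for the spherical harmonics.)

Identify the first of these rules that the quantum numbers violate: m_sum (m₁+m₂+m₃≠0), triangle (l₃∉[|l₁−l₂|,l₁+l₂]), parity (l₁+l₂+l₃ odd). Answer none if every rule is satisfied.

m₁+m₂+m₃ = 1 − 1 + 0 = 0  ✓
triangle: |4−2|=2 ≤ l₃=5 ≤ 4+2=6  ✓
parity: l₁+l₂+l₃ = 11 is odd  ✗

parity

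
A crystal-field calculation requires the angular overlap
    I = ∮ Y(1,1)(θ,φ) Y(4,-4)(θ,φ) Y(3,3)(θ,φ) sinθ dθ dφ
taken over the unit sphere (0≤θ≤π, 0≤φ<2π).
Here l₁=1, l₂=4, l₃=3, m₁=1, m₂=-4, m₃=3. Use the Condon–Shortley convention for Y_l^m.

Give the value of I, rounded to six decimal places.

0.325735

m-sum 0 ✓  L=8 even ✓  3≤3≤5 ✓
Π(2lᵢ+1) = 3×9×7 = 189
triangle coeff Δ(1,4,3) = 1/252
Σ_t [1,1]: t=1:−1/36 = -1/36
(3j)²=4/63 [(1 4 3; 0 0 0)], sign=+1
Σ_t [0,0]: t=0:+1/1440 = 1/1440
(3j)²=1/9 [(1 4 3; 1 -4 3)], sign=+1
⇒ 4πI² = 4/3
I = (+1)√(4/3/(4π)) = 0.32573501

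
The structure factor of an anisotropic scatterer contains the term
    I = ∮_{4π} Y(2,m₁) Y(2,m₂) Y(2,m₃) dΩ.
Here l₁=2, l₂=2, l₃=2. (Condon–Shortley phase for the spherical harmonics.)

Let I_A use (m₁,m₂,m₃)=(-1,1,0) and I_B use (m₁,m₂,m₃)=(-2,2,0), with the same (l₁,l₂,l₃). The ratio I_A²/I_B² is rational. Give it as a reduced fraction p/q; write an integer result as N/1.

1/4

Shared (l₁,l₂,l₃)=(2,2,2): N and (l;000)² cancel in I_A²/I_B².
A: Δ = 2!·2!·2!/7! = 1/630; Racah Σ t=1..2: t=1:−1/4 t=2:+1/2 = 1/4; ⇒ 3j(2 2 2; -1 1 0)² = 1/70, sgn +1
B: Δ = 2!·2!·2!/7! = 1/630; Racah Σ t=2..2: t=2:+1/8 = 1/8; ⇒ 3j(2 2 2; -2 2 0)² = 2/35, sgn +1
I_A²/I_B² = (1/70)/(2/35) = 1/4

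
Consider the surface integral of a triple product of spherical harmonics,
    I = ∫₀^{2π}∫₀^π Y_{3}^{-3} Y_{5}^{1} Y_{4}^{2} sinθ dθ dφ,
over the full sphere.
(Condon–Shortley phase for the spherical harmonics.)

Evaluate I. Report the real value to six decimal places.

0.143662

Checks pass: Σm=0; 12 even; l₃=4∈[2,8].
(2·3+1)(2·5+1)(2·4+1) = 693
Δ: 4! 2! 6! / 13! → 1/180180
sum: t=1:−1/576 t=2:+1/144 t=3:−1/576 = 1/288
3j²(3 5 4; 0 0 0) = Δ·Π!·Σ² = 20/1001  (sign +1)
sum: t=4:+1/2304 = 1/2304
3j²(3 5 4; -3 1 2) = Δ·Π!·Σ² = 75/4004  (sign +1)
combine: 4πI² = 693·20/1001·75/4004 = 3375/13013
take √, sign +1: I = 0.14366244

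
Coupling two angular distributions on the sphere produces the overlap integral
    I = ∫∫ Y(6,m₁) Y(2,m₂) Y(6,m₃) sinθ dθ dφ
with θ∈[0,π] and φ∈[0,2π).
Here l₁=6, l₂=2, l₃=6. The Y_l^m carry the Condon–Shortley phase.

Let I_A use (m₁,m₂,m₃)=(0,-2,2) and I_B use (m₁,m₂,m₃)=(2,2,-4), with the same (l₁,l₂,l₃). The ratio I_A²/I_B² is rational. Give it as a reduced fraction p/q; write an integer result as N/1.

l's match ⇒ only the (l;m) 3-j factors differ between A and B.
A: triangle coeff Δ(6,2,6) = 1/90090; Σ_t [0,0]: t=0:+1/69120 = 1/69120; (3j)²=4/143 [(6 2 6; 0 -2 2)], sign=+1
B: triangle coeff Δ(6,2,6) = 1/90090; Σ_t [2,2]: t=2:+1/322560 = 1/322560; (3j)²=18/1001 [(6 2 6; 2 2 -4)], sign=+1
I_A²/I_B² = (4/143)/(18/1001) = 14/9

14/9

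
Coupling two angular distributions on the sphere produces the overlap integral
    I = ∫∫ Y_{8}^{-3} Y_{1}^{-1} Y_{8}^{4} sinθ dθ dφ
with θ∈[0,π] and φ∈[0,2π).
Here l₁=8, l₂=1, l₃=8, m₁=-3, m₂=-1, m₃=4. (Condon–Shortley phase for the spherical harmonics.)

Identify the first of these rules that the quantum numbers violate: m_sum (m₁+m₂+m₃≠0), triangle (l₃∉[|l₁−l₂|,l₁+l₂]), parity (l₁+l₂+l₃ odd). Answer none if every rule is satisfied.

parity

m₁+m₂+m₃ = -3 − 1 + 4 = 0  ✓
triangle: |8−1|=7 ≤ l₃=8 ≤ 8+1=9  ✓
parity: l₁+l₂+l₃ = 17 is odd  ✗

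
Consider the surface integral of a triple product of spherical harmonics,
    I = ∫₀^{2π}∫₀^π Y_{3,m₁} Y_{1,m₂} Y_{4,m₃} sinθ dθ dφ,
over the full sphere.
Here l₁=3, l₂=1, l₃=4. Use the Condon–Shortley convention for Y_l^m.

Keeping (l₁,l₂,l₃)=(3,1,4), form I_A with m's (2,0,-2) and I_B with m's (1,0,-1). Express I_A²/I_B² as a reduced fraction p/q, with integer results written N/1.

Shared (l₁,l₂,l₃)=(3,1,4): N and (l;000)² cancel in I_A²/I_B².
A: Δ = 0!·6!·2!/9! = 1/252; Racah Σ t=0..0: t=0:+1/120 = 1/120; ⇒ 3j(3 1 4; 2 0 -2)² = 1/21, sgn +1
B: Δ = 0!·6!·2!/9! = 1/252; Racah Σ t=0..0: t=0:+1/48 = 1/48; ⇒ 3j(3 1 4; 1 0 -1)² = 5/84, sgn -1
I_A²/I_B² = (1/21)/(5/84) = 4/5

4/5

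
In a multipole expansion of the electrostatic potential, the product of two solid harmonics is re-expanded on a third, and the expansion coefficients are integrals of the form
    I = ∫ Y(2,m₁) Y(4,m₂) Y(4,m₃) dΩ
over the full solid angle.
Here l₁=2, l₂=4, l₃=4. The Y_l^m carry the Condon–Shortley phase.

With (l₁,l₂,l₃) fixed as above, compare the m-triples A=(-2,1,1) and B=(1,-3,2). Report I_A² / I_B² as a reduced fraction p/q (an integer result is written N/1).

8/7

Shared (l₁,l₂,l₃)=(2,4,4): N and (l;000)² cancel in I_A²/I_B².
A: Δ = 2!·2!·6!/11! = 1/13860; Racah Σ t=2..2: t=2:+1/144 = 1/144; ⇒ 3j(2 4 4; -2 1 1)² = 10/231, sgn -1
B: Δ = 2!·2!·6!/11! = 1/13860; Racah Σ t=0..1: t=0:+1/240 t=1:−1/1440 = 1/288; ⇒ 3j(2 4 4; 1 -3 2)² = 5/132, sgn +1
I_A²/I_B² = (10/231)/(5/132) = 8/7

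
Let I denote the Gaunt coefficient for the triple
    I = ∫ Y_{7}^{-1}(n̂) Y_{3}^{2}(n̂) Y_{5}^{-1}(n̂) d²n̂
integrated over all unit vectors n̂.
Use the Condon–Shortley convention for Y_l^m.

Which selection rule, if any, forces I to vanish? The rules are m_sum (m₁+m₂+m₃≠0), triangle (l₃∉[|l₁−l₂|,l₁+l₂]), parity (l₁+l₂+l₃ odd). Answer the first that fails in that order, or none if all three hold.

Σmᵢ = 0  ✓
l₃∈[|l₁−l₂|,l₁+l₂]=[4,10], have l₃=5  ✓
Σlᵢ = 15 ⇒ odd  ✗

parity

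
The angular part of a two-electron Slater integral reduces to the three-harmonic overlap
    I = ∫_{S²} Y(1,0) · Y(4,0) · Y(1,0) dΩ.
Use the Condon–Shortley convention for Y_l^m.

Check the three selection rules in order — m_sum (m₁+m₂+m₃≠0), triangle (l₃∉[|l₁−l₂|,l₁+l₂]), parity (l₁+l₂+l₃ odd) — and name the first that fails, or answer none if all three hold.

Σmᵢ = 0  ✓
l₃∈[|l₁−l₂|,l₁+l₂]=[3,5], have l₃=1  ✗
Σlᵢ = 6 ⇒ even

triangle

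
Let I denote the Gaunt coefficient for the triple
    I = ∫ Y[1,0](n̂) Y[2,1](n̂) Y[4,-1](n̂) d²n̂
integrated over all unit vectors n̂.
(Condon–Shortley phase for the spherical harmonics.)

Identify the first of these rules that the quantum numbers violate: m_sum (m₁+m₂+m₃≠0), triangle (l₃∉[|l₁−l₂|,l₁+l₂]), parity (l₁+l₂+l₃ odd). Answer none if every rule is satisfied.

azimuthal sum: 0 + 1 − 1 = 0  ✓
1 ≤ 4 ≤ 3 (triangle on l)  ✗
L = 1 + 2 + 4 = 7 (odd)

triangle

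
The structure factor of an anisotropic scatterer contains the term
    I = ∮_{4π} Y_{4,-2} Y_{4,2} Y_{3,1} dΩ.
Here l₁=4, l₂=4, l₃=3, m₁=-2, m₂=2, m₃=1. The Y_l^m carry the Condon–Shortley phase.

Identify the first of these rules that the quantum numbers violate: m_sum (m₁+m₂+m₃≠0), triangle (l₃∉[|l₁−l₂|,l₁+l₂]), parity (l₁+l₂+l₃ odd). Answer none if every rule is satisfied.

m_sum

azimuthal sum: -2 + 2 + 1 = 1  ✗
0 ≤ 3 ≤ 8 (triangle on l)
L = 4 + 4 + 3 = 11 (odd)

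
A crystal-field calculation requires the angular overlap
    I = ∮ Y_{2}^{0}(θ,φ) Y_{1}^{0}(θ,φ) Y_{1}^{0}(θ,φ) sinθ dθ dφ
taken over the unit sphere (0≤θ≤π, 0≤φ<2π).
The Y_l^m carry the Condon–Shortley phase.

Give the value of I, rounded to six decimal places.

0.252313

Rules hold: Σm=0, L=4 even, 1≤1≤3.
N = 5·3·3 = 45
Δ = 2!·2!·0!/5! = 1/30
Racah Σ t=1..1: t=1:−1/1 = -1/1
⇒ 3j(2 1 1; 0 0 0)² = 2/15, sgn +1
(m-triple is (0,0,0) — same symbol as above.)
4πI² = N·(3j₀)²·(3jₘ)² = 4/5
I = +1·√(0.8/4π) = 0.25231325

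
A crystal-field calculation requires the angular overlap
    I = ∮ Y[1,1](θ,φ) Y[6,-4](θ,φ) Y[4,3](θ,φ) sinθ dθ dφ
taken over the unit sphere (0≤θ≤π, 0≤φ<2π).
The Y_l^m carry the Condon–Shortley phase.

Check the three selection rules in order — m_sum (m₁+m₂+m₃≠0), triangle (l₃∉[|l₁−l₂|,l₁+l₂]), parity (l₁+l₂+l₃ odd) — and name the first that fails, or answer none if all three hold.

m₁+m₂+m₃ = 1 − 4 + 3 = 0  ✓
triangle: |1−6|=5 ≤ l₃=4 ≤ 1+6=7  ✗
parity: l₁+l₂+l₃ = 11 is odd

triangle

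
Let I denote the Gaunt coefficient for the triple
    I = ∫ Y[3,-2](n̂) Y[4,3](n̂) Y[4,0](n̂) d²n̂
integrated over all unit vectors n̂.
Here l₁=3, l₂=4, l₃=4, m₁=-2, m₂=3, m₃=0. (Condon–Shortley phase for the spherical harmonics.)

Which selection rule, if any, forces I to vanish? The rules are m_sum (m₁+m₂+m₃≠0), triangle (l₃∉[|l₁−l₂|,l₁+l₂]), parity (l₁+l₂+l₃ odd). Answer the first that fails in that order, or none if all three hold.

azimuthal sum: -2 + 3 + 0 = 1  ✗
1 ≤ 4 ≤ 7 (triangle on l)
L = 3 + 4 + 4 = 11 (odd)

m_sum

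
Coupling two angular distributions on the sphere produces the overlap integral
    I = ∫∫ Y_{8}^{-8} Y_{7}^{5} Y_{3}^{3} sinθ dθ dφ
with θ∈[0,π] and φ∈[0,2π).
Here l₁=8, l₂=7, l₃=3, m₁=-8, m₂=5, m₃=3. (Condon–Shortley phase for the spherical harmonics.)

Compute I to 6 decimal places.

-0.093795

Checks pass: Σm=0; 18 even; l₃=3∈[1,15].
(2·8+1)(2·7+1)(2·3+1) = 1785
Δ: 12! 4! 2! / 19! → 1/5290740
sum: t=5:−1/7257600 t=6:+1/2073600 t=7:−1/7257600 = 1/4838400
3j²(8 7 3; 0 0 0) = Δ·Π!·Σ² = 252/20995  (sign -1)
sum: t=12:+1/22992076800 = 1/22992076800
3j²(8 7 3; -8 5 3) = Δ·Π!·Σ² = 5/969  (sign +1)
combine: 4πI² = 1785·252/20995·5/969 = 8820/79781
take √, sign -1: I = -0.09379499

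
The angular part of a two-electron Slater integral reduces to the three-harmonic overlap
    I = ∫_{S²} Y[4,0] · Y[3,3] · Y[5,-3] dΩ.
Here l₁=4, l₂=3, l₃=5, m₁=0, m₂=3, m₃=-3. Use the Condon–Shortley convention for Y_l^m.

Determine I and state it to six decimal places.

0.196280

Rules hold: Σm=0, L=12 even, 1≤5≤7.
N = 9·7·11 = 693
Δ = 2!·6!·4!/13! = 1/180180
Racah Σ t=0..2: t=0:+1/576 t=1:−1/144 t=2:+1/576 = -1/288
⇒ 3j(4 3 5; 0 0 0)² = 20/1001, sgn +1
Racah Σ t=2..2: t=2:+1/2304 = 1/2304
⇒ 3j(4 3 5; 0 3 -3)² = 5/143, sgn +1
4πI² = N·(3j₀)²·(3jₘ)² = 900/1859
I = +1·√(0.484131/4π) = 0.19628026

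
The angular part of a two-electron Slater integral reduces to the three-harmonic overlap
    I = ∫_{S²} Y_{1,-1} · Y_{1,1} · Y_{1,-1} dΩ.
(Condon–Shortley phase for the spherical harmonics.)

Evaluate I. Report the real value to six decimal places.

0.000000

m-sum = -1 + 1 − 1 = -1 ≠ 0 ⇒ I = 0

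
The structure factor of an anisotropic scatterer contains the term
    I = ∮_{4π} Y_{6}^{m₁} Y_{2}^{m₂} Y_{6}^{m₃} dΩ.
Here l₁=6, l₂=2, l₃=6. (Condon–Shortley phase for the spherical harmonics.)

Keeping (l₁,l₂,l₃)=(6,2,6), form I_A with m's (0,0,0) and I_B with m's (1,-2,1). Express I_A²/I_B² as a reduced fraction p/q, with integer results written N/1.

2/3

Same 6,2,6: normalisation and zero-m 3j drop out of the ratio.
A: Δ: 2! 10! 2! / 15! → 1/90090; sum: t=0:+1/69120 t=1:−1/14400 t=2:+1/69120 = -7/172800; 3j²(6 2 6; 0 0 0) = Δ·Π!·Σ² = 14/715  (sign -1)
B: Δ: 2! 10! 2! / 15! → 1/90090; sum: t=0:+1/57600 = 1/57600; 3j²(6 2 6; 1 -2 1) = Δ·Π!·Σ² = 21/715  (sign -1)
I_A²/I_B² = (14/715)/(21/715) = 2/3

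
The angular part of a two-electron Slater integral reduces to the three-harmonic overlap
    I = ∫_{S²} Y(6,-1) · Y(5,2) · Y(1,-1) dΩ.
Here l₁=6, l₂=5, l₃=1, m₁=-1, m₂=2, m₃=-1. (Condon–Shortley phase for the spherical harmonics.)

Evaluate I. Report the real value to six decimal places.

-0.129207

m-sum 0 ✓  L=12 even ✓  1≤1≤11 ✓
Π(2lᵢ+1) = 13×11×3 = 429
triangle coeff Δ(6,5,1) = 1/858
Σ_t [5,5]: t=5:−1/14400 = -1/14400
(3j)²=6/143 [(6 5 1; 0 0 0)], sign=+1
Σ_t [7,7]: t=7:−1/60480 = -1/60480
(3j)²=5/429 [(6 5 1; -1 2 -1)], sign=-1
⇒ 4πI² = 30/143
I = (-1)√(30/143/(4π)) = -0.12920749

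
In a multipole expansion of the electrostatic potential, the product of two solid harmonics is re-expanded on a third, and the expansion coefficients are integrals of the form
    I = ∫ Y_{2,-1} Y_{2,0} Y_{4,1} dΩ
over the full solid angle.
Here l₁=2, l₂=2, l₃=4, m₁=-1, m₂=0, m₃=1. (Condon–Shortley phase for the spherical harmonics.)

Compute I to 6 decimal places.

-0.220728

m-sum 0 ✓  L=8 even ✓  0≤4≤4 ✓
Π(2lᵢ+1) = 5×5×9 = 225
triangle coeff Δ(2,2,4) = 1/630
Σ_t [0,0]: t=0:+1/16 = 1/16
(3j)²=2/35 [(2 2 4; 0 0 0)], sign=+1
Σ_t [0,0]: t=0:+1/24 = 1/24
(3j)²=1/21 [(2 2 4; -1 0 1)], sign=-1
⇒ 4πI² = 30/49
I = (-1)√(30/49/(4π)) = -0.22072812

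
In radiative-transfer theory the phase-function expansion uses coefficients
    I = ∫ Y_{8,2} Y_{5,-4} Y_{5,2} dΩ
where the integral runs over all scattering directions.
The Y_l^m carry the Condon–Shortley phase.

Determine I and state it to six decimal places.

Rules hold: Σm=0, L=18 even, 3≤5≤13.
N = 17·11·11 = 2057
Δ = 8!·8!·2!/19! = 1/37413090
Racah Σ t=3..5: t=3:−1/1036800 t=4:+1/331776 t=5:−1/1036800 = 1/921600
⇒ 3j(8 5 5; 0 0 0)² = 490/46189, sgn -1
Racah Σ t=0..1: t=0:+1/58060800 t=1:−1/7257600 = -1/8294400
⇒ 3j(8 5 5; 2 -4 2)² = 1029/92378, sgn +1
4πI² = N·(3j₀)²·(3jₘ)² = 252105/1037153
I = -1·√(0.243074/4π) = -0.13907990

-0.139080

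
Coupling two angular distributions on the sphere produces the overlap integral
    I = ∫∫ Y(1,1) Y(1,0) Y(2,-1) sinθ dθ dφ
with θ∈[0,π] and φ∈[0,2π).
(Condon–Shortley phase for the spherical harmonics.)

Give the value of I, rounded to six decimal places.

-0.218510

Rules hold: Σm=0, L=4 even, 0≤2≤2.
N = 3·3·5 = 45
Δ = 0!·2!·2!/5! = 1/30
Racah Σ t=0..0: t=0:+1/1 = 1/1
⇒ 3j(1 1 2; 0 0 0)² = 2/15, sgn +1
Racah Σ t=0..0: t=0:+1/2 = 1/2
⇒ 3j(1 1 2; 1 0 -1)² = 1/10, sgn -1
4πI² = N·(3j₀)²·(3jₘ)² = 3/5
I = -1·√(0.6/4π) = -0.21850969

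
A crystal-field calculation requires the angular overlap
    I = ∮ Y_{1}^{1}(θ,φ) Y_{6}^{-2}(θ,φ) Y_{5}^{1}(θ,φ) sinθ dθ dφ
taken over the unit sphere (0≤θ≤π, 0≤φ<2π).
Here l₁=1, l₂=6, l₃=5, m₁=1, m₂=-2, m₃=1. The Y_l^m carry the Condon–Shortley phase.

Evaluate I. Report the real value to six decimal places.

m-sum 0 ✓  L=12 even ✓  5≤5≤7 ✓
Π(2lᵢ+1) = 3×13×11 = 429
triangle coeff Δ(1,6,5) = 1/858
Σ_t [1,1]: t=1:−1/14400 = -1/14400
(3j)²=6/143 [(1 6 5; 0 0 0)], sign=+1
Σ_t [0,0]: t=0:+1/34560 = 1/34560
(3j)²=14/429 [(1 6 5; 1 -2 1)], sign=+1
⇒ 4πI² = 84/143
I = (+1)√(84/143/(4π)) = 0.21620548

0.216205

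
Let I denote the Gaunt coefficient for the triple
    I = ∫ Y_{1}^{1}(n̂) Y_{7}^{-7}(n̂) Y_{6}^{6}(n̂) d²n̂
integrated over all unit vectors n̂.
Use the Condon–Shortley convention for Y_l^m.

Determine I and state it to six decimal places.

Checks pass: Σm=0; 14 even; l₃=6∈[6,8].
(2·1+1)(2·7+1)(2·6+1) = 585
Δ: 2! 0! 12! / 15! → 1/1365
sum: t=1:−1/518400 = -1/518400
3j²(1 7 6; 0 0 0) = Δ·Π!·Σ² = 7/195  (sign -1)
sum: t=0:+1/958003200 = 1/958003200
3j²(1 7 6; 1 -7 6) = Δ·Π!·Σ² = 1/15  (sign +1)
combine: 4πI² = 585·7/195·1/15 = 7/5
take √, sign -1: I = -0.33377906

-0.333779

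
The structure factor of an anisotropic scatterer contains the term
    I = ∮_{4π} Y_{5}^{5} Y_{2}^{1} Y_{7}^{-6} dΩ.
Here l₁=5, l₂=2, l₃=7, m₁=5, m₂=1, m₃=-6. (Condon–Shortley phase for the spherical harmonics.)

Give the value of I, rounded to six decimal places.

0.191646

m-sum 0 ✓  L=14 even ✓  3≤7≤7 ✓
Π(2lᵢ+1) = 11×5×15 = 825
triangle coeff Δ(5,2,7) = 1/15015
Σ_t [0,0]: t=0:+1/57600 = 1/57600
(3j)²=21/715 [(5 2 7; 0 0 0)], sign=-1
Σ_t [0,0]: t=0:+1/21772800 = 1/21772800
(3j)²=2/105 [(5 2 7; 5 1 -6)], sign=-1
⇒ 4πI² = 6/13
I = (+1)√(6/13/(4π)) = 0.19164567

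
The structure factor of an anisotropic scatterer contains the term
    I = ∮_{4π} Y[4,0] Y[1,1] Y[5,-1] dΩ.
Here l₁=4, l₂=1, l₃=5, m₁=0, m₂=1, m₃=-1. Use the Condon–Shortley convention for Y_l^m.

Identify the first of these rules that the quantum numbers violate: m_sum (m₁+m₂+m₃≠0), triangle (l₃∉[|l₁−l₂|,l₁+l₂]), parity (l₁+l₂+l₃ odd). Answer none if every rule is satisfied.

none

Σmᵢ = 0  ✓
l₃∈[|l₁−l₂|,l₁+l₂]=[3,5], have l₃=5  ✓
Σlᵢ = 10 ⇒ even  ✓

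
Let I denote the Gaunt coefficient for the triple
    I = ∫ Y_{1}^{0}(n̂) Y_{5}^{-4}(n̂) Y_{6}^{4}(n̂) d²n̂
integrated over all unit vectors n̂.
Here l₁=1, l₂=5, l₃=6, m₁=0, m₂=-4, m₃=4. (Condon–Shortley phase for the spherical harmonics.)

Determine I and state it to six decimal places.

0.182727

Checks pass: Σm=0; 12 even; l₃=6∈[4,6].
(2·1+1)(2·5+1)(2·6+1) = 429
Δ: 0! 2! 10! / 13! → 1/858
sum: t=0:+1/14400 = 1/14400
3j²(1 5 6; 0 0 0) = Δ·Π!·Σ² = 6/143  (sign +1)
sum: t=0:+1/362880 = 1/362880
3j²(1 5 6; 0 -4 4) = Δ·Π!·Σ² = 10/429  (sign +1)
combine: 4πI² = 429·6/143·10/429 = 60/143
take √, sign +1: I = 0.18272698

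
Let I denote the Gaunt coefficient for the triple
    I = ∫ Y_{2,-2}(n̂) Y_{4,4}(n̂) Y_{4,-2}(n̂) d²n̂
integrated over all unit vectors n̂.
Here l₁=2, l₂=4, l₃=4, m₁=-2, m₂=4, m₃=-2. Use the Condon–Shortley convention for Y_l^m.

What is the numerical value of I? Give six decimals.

-0.106180

Rules hold: Σm=0, L=10 even, 2≤4≤6.
N = 5·9·9 = 405
Δ = 2!·2!·6!/11! = 1/13860
Racah Σ t=0..2: t=0:+1/192 t=1:−1/36 t=2:+1/192 = -5/288
⇒ 3j(2 4 4; 0 0 0)² = 20/693, sgn -1
Racah Σ t=2..2: t=2:+1/2880 = 1/2880
⇒ 3j(2 4 4; -2 4 -2)² = 2/165, sgn +1
4πI² = N·(3j₀)²·(3jₘ)² = 120/847
I = -1·√(0.141677/4π) = -0.10618031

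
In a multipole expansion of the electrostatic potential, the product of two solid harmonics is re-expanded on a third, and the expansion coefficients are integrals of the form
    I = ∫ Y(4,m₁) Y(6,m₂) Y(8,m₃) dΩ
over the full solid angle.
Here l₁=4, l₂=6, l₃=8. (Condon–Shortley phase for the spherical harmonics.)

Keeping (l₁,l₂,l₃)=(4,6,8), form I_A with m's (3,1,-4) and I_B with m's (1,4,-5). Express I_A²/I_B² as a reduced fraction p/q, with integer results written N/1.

Same 4,6,8: normalisation and zero-m 3j drop out of the ratio.
A: Δ: 2! 6! 10! / 19! → 1/23279256; sum: t=0:+1/7257600 t=1:−1/12441600 = 1/17418240; 3j²(4 6 8; 3 1 -4) = Δ·Π!·Σ² = 125/25194  (sign +1)
B: Δ: 2! 6! 10! / 19! → 1/23279256; sum: t=0:+1/261273600 t=1:−1/17418240 t=2:+1/19353600 = -1/522547200; 3j²(4 6 8; 1 4 -5) = Δ·Π!·Σ² = 5/162792  (sign +1)
I_A²/I_B² = (125/25194)/(5/162792) = 2100/13

2100/13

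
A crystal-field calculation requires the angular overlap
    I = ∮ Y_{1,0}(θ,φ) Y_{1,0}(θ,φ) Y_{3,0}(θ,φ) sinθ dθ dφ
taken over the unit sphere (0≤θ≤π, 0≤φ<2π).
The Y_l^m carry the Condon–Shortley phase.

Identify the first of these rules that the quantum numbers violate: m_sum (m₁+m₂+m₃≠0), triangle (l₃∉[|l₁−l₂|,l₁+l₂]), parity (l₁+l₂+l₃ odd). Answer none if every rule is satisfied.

triangle

Σmᵢ = 0  ✓
l₃∈[|l₁−l₂|,l₁+l₂]=[0,2], have l₃=3  ✗
Σlᵢ = 5 ⇒ odd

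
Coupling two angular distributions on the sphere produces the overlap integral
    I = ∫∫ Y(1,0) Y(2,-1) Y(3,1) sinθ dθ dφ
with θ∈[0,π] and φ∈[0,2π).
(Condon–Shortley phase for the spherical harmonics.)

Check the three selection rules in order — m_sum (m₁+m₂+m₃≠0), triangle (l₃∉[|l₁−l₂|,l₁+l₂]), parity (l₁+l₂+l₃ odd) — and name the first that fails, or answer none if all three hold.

none

Σmᵢ = 0  ✓
l₃∈[|l₁−l₂|,l₁+l₂]=[1,3], have l₃=3  ✓
Σlᵢ = 6 ⇒ even  ✓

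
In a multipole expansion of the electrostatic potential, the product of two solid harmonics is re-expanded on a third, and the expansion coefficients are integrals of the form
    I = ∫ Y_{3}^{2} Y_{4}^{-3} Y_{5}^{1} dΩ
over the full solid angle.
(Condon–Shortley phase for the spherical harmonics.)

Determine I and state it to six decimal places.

0.160929

Rules hold: Σm=0, L=12 even, 1≤5≤7.
N = 7·9·11 = 693
Δ = 2!·4!·6!/13! = 1/180180
Racah Σ t=0..2: t=0:+1/576 t=1:−1/144 t=2:+1/576 = -1/288
⇒ 3j(3 4 5; 0 0 0)² = 20/1001, sgn +1
Racah Σ t=0..1: t=0:+1/1440 t=1:−1/17280 = 11/17280
⇒ 3j(3 4 5; 2 -3 1)² = 11/468, sgn +1
4πI² = N·(3j₀)²·(3jₘ)² = 55/169
I = +1·√(0.325444/4π) = 0.16092854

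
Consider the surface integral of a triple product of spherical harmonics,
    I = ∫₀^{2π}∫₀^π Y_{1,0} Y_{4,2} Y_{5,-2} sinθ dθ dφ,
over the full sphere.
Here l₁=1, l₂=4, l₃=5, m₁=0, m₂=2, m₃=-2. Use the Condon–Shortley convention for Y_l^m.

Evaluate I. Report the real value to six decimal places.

0.225034

Rules hold: Σm=0, L=10 even, 3≤5≤5.
N = 3·9·11 = 297
Δ = 0!·2!·8!/11! = 1/495
Racah Σ t=0..0: t=0:+1/576 = 1/576
⇒ 3j(1 4 5; 0 0 0)² = 5/99, sgn -1
Racah Σ t=0..0: t=0:+1/1440 = 1/1440
⇒ 3j(1 4 5; 0 2 -2)² = 7/165, sgn -1
4πI² = N·(3j₀)²·(3jₘ)² = 7/11
I = +1·√(0.636364/4π) = 0.22503380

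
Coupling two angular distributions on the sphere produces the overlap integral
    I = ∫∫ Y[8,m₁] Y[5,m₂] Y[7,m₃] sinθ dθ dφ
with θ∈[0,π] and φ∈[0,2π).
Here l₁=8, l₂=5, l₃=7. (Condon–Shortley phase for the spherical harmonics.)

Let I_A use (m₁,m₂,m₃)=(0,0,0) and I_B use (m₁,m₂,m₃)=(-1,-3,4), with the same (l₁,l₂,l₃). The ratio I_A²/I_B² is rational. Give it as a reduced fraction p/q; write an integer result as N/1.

l's match ⇒ only the (l;m) 3-j factors differ between A and B.
A: triangle coeff Δ(8,5,7) = 1/814773960; Σ_t [1,5]: t=1:−1/87091200 t=2:+1/4976640 t=3:−1/2073600 t=4:+1/4976640 t=5:−1/87091200 = -1/9676800; (3j)²=360/46189 [(8 5 7; 0 0 0)], sign=+1
B: triangle coeff Δ(8,5,7) = 1/814773960; Σ_t [0,2]: t=0:+1/1045094400 t=1:−1/58060800 t=2:+1/34836480 = 13/1045094400; (3j)²=13/1938 [(8 5 7; -1 -3 4)], sign=-1
I_A²/I_B² = (360/46189)/(13/1938) = 2160/1859

2160/1859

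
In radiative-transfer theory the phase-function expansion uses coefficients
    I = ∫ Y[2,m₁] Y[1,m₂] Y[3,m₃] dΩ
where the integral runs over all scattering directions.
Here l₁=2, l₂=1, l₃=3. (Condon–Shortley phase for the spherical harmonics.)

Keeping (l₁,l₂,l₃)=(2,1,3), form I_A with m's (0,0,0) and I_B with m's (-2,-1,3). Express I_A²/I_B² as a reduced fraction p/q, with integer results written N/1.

3/5

l's match ⇒ only the (l;m) 3-j factors differ between A and B.
A: triangle coeff Δ(2,1,3) = 1/105; Σ_t [0,0]: t=0:+1/4 = 1/4; (3j)²=3/35 [(2 1 3; 0 0 0)], sign=-1
B: triangle coeff Δ(2,1,3) = 1/105; Σ_t [0,0]: t=0:+1/48 = 1/48; (3j)²=1/7 [(2 1 3; -2 -1 3)], sign=+1
I_A²/I_B² = (3/35)/(1/7) = 3/5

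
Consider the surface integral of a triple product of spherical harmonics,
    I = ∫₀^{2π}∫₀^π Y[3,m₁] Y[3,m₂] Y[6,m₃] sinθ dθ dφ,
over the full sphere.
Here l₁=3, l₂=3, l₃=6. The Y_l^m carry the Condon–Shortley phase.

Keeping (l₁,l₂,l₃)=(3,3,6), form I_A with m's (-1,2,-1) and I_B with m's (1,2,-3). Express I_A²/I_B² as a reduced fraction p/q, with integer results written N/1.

5/18

Same 3,3,6: normalisation and zero-m 3j drop out of the ratio.
A: Δ: 0! 6! 6! / 13! → 1/12012; sum: t=0:+1/5760 = 1/5760; 3j²(3 3 6; -1 2 -1) = Δ·Π!·Σ² = 5/572  (sign -1)
B: Δ: 0! 6! 6! / 13! → 1/12012; sum: t=0:+1/5760 = 1/5760; 3j²(3 3 6; 1 2 -3) = Δ·Π!·Σ² = 9/286  (sign -1)
I_A²/I_B² = (5/572)/(9/286) = 5/18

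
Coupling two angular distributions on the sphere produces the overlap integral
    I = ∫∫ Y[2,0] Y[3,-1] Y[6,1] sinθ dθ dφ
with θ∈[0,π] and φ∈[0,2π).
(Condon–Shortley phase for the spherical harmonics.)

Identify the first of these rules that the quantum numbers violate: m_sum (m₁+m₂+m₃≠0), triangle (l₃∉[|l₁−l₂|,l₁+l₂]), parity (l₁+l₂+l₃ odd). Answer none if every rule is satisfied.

triangle

m₁+m₂+m₃ = 0 − 1 + 1 = 0  ✓
triangle: |2−3|=1 ≤ l₃=6 ≤ 2+3=5  ✗
parity: l₁+l₂+l₃ = 11 is odd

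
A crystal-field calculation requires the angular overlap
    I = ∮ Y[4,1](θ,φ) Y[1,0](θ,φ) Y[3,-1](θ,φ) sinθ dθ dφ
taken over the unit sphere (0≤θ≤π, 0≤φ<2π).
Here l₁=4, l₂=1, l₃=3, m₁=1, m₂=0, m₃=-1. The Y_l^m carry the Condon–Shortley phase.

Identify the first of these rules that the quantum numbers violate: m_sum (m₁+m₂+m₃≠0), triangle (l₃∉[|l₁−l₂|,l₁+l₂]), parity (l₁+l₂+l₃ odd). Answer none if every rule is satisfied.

none

azimuthal sum: 1 + 0 − 1 = 0  ✓
3 ≤ 3 ≤ 5 (triangle on l)  ✓
L = 4 + 1 + 3 = 8 (even)  ✓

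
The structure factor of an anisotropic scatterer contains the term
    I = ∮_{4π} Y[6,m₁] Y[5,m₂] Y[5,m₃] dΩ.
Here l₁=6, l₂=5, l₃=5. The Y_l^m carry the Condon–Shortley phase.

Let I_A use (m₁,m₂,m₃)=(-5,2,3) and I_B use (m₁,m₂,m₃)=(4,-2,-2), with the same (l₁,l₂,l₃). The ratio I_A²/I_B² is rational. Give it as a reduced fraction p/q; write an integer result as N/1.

11/48

Same 6,5,5: normalisation and zero-m 3j drop out of the ratio.
A: Δ: 6! 6! 4! / 17! → 1/28588560; sum: t=5:−1/345600 t=6:+1/518400 = -1/1036800; 3j²(6 5 5; -5 2 3) = Δ·Π!·Σ² = 7/2210  (sign -1)
B: Δ: 6! 6! 4! / 17! → 1/28588560; sum: t=0:+1/207360 t=1:−1/57600 t=2:+1/207360 = -1/129600; 3j²(6 5 5; 4 -2 -2) = Δ·Π!·Σ² = 168/12155  (sign +1)
I_A²/I_B² = (7/2210)/(168/12155) = 11/48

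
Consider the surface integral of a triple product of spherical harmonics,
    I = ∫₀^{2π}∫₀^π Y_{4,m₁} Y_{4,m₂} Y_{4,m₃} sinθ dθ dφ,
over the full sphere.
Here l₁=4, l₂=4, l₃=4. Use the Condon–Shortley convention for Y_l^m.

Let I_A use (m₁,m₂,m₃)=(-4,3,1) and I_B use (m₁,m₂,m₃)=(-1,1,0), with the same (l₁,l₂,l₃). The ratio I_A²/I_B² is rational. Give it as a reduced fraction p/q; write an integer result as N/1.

490/81

l's match ⇒ only the (l;m) 3-j factors differ between A and B.
A: triangle coeff Δ(4,4,4) = 1/450450; Σ_t [4,4]: t=4:+1/3456 = 1/3456; (3j)²=35/1287 [(4 4 4; -4 3 1)], sign=-1
B: triangle coeff Δ(4,4,4) = 1/450450; Σ_t [1,4]: t=1:−1/3456 t=2:+1/144 t=3:−1/96 t=4:+1/864 = -1/384; (3j)²=9/2002 [(4 4 4; -1 1 0)], sign=-1
I_A²/I_B² = (35/1287)/(9/2002) = 490/81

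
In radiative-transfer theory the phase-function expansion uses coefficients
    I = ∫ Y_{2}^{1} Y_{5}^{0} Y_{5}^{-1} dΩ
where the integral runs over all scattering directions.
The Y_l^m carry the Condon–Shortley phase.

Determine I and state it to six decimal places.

-0.036166

Checks pass: Σm=0; 12 even; l₃=5∈[3,7].
(2·2+1)(2·5+1)(2·5+1) = 605
Δ: 2! 2! 8! / 13! → 1/38610
sum: t=0:+1/2880 t=1:−1/576 t=2:+1/2880 = -1/960
3j²(2 5 5; 0 0 0) = Δ·Π!·Σ² = 10/429  (sign +1)
sum: t=0:+1/1440 t=1:−1/1152 = -1/5760
3j²(2 5 5; 1 0 -1) = Δ·Π!·Σ² = 1/858  (sign -1)
combine: 4πI² = 605·10/429·1/858 = 25/1521
take √, sign -1: I = -0.03616600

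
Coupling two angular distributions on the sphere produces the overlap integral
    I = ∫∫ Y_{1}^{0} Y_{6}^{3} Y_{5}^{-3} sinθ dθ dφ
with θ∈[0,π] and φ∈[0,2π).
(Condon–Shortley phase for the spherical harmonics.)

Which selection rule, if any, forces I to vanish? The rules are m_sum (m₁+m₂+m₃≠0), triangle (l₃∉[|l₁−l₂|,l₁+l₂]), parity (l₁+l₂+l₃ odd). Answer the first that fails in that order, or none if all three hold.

Σmᵢ = 0  ✓
l₃∈[|l₁−l₂|,l₁+l₂]=[5,7], have l₃=5  ✓
Σlᵢ = 12 ⇒ even  ✓

none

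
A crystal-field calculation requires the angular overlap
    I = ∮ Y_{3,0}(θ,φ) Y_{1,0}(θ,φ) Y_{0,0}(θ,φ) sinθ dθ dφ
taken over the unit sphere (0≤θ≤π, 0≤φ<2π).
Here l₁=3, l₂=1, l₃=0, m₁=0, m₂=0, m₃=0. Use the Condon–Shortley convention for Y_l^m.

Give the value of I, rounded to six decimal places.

l₃=0 ∉ [2,4] — triangle fails ⇒ I = 0

0.000000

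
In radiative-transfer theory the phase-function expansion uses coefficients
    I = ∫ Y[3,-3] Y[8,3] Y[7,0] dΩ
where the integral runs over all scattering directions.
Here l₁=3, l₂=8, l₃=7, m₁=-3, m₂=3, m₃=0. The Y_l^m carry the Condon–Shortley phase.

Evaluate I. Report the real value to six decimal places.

Checks pass: Σm=0; 18 even; l₃=7∈[5,11].
(2·3+1)(2·8+1)(2·7+1) = 1785
Δ: 4! 2! 12! / 19! → 1/5290740
sum: t=1:−1/7257600 t=2:+1/2073600 t=3:−1/7257600 = 1/4838400
3j²(3 8 7; 0 0 0) = Δ·Π!·Σ² = 252/20995  (sign -1)
sum: t=4:+1/29030400 = 1/29030400
3j²(3 8 7; -3 3 0) = Δ·Π!·Σ² = 165/8398  (sign -1)
combine: 4πI² = 1785·252/20995·165/8398 = 436590/1037153
take √, sign +1: I = 0.18302506

0.183025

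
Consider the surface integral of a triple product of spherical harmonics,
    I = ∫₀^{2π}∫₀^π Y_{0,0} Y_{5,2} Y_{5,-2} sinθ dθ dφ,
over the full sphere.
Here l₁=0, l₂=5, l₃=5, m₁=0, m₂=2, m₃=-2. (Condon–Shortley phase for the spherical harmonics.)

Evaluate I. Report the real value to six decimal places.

m-sum 0 ✓  L=10 even ✓  5≤5≤5 ✓
Π(2lᵢ+1) = 1×11×11 = 121
triangle coeff Δ(0,5,5) = 1/11
Σ_t [0,0]: t=0:+1/14400 = 1/14400
(3j)²=1/11 [(0 5 5; 0 0 0)], sign=-1
Σ_t [0,0]: t=0:+1/30240 = 1/30240
(3j)²=1/11 [(0 5 5; 0 2 -2)], sign=-1
⇒ 4πI² = 1/1
I = (+1)√(1/1/(4π)) = 0.28209479

0.282095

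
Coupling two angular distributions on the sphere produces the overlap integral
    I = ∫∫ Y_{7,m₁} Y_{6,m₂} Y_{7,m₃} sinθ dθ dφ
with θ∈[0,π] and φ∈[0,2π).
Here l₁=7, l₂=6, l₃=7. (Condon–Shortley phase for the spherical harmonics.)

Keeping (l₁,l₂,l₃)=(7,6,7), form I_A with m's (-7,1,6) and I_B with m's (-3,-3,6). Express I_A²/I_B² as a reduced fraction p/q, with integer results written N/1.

Same 7,6,7: normalisation and zero-m 3j drop out of the ratio.
A: Δ: 6! 8! 6! / 21! → 1/2444321880; sum: t=6:+1/3483648000 = 1/3483648000; 3j²(7 6 7; -7 1 6) = Δ·Π!·Σ² = 143/12920  (sign -1)
B: Δ: 6! 8! 6! / 21! → 1/2444321880; sum: t=2:+1/232243200 t=3:−1/130636800 = -1/298598400; 3j²(7 6 7; -3 -3 6) = Δ·Π!·Σ² = 7/1292  (sign +1)
I_A²/I_B² = (143/12920)/(7/1292) = 143/70

143/70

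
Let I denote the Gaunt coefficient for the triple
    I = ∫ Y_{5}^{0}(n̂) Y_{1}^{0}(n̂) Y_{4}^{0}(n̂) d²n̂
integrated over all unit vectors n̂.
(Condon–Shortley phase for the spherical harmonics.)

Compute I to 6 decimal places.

Rules hold: Σm=0, L=10 even, 4≤4≤6.
N = 11·3·9 = 297
Δ = 2!·8!·0!/11! = 1/495
Racah Σ t=1..1: t=1:−1/576 = -1/576
⇒ 3j(5 1 4; 0 0 0)² = 5/99, sgn -1
(m-triple is (0,0,0) — same symbol as above.)
4πI² = N·(3j₀)²·(3jₘ)² = 25/33
I = +1·√(0.757576/4π) = 0.24553200

0.245532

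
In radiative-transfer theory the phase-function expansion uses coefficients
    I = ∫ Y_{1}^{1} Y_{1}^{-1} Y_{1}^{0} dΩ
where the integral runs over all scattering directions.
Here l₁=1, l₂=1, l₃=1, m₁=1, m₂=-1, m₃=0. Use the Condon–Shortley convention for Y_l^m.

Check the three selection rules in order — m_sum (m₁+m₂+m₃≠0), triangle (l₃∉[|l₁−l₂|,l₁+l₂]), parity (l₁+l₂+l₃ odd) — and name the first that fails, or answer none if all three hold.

m₁+m₂+m₃ = 1 − 1 + 0 = 0  ✓
triangle: |1−1|=0 ≤ l₃=1 ≤ 1+1=2  ✓
parity: l₁+l₂+l₃ = 3 is odd  ✗

parity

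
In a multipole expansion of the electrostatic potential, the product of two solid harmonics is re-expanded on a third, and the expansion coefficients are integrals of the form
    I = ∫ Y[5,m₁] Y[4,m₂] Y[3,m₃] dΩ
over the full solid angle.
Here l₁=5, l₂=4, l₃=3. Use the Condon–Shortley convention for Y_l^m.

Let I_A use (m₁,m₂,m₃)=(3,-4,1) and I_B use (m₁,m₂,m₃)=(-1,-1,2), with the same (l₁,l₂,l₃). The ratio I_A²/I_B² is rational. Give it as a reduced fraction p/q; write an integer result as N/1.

Shared (l₁,l₂,l₃)=(5,4,3): N and (l;000)² cancel in I_A²/I_B².
A: Δ = 6!·4!·2!/13! = 1/180180; Racah Σ t=0..0: t=0:+1/5760 = 1/5760; ⇒ 3j(5 4 3; 3 -4 1)² = 56/2145, sgn +1
B: Δ = 6!·4!·2!/13! = 1/180180; Racah Σ t=2..3: t=2:+1/1152 t=3:−1/432 = -5/3456; ⇒ 3j(5 4 3; -1 -1 2)² = 625/36036, sgn +1
I_A²/I_B² = (56/2145)/(625/36036) = 4704/3125

4704/3125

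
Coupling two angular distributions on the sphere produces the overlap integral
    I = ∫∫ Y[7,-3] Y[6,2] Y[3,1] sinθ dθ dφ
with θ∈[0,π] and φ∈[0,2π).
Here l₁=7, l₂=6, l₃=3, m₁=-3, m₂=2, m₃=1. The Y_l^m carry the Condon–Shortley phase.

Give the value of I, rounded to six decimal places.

m-sum 0 ✓  L=16 even ✓  1≤3≤13 ✓
Π(2lᵢ+1) = 15×13×7 = 1365
triangle coeff Δ(7,6,3) = 1/2042040
Σ_t [4,6]: t=4:+1/207360 t=5:−1/57600 t=6:+1/207360 = -1/129600
(3j)²=168/12155 [(7 6 3; 0 0 0)], sign=+1
Σ_t [6,8]: t=6:+1/829440 t=7:−1/181440 t=8:+1/645120 = -1/362880
(3j)²=256/17017 [(7 6 3; -3 2 1)], sign=-1
⇒ 4πI² = 129024/454597
I = (-1)√(129024/454597/(4π)) = -0.15028548

-0.150285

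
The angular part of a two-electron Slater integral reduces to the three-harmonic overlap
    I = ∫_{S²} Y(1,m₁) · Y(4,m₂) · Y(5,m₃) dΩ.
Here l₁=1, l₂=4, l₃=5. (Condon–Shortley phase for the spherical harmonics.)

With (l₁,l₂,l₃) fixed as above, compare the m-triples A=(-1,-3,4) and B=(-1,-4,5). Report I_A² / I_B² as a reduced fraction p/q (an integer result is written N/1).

l's match ⇒ only the (l;m) 3-j factors differ between A and B.
A: triangle coeff Δ(1,4,5) = 1/495; Σ_t [0,0]: t=0:+1/10080 = 1/10080; (3j)²=4/55 [(1 4 5; -1 -3 4)], sign=-1
B: triangle coeff Δ(1,4,5) = 1/495; Σ_t [0,0]: t=0:+1/80640 = 1/80640; (3j)²=1/11 [(1 4 5; -1 -4 5)], sign=+1
I_A²/I_B² = (4/55)/(1/11) = 4/5

4/5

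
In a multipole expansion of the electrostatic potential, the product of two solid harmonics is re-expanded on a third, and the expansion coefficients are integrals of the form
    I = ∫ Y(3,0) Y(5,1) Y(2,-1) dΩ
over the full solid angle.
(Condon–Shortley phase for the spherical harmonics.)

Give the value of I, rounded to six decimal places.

m-sum 0 ✓  L=10 even ✓  2≤2≤8 ✓
Π(2lᵢ+1) = 7×11×5 = 385
triangle coeff Δ(3,5,2) = 1/2310
Σ_t [3,3]: t=3:−1/144 = -1/144
(3j)²=10/231 [(3 5 2; 0 0 0)], sign=-1
Σ_t [3,3]: t=3:−1/216 = -1/216
(3j)²=8/231 [(3 5 2; 0 1 -1)], sign=+1
⇒ 4πI² = 400/693
I = (-1)√(400/693/(4π)) = -0.21431790

-0.214318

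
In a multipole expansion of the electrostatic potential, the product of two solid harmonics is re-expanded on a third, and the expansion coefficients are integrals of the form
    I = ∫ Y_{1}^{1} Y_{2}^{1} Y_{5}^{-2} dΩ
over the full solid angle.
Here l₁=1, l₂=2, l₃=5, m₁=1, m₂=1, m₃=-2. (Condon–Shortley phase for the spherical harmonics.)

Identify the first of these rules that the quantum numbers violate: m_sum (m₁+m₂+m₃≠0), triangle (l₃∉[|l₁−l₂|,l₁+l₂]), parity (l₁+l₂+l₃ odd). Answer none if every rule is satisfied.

triangle

Σmᵢ = 0  ✓
l₃∈[|l₁−l₂|,l₁+l₂]=[1,3], have l₃=5  ✗
Σlᵢ = 8 ⇒ even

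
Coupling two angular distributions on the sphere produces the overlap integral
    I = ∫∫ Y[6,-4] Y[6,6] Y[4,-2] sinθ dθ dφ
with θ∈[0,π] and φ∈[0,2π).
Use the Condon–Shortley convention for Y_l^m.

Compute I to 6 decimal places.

0.174397

Rules hold: Σm=0, L=16 even, 0≤4≤12.
N = 13·13·9 = 1521
Δ = 8!·4!·4!/17! = 1/15315300
Racah Σ t=2..6: t=2:+1/829440 t=3:−1/25920 t=4:+1/9216 t=5:−1/25920 t=6:+1/829440 = 7/207360
⇒ 3j(6 6 4; 0 0 0)² = 28/2431, sgn +1
Racah Σ t=8..8: t=8:+1/3870720 = 1/3870720
⇒ 3j(6 6 4; -4 6 -2)² = 135/6188, sgn +1
4πI² = N·(3j₀)²·(3jₘ)² = 1215/3179
I = +1·√(0.382196/4π) = 0.17439657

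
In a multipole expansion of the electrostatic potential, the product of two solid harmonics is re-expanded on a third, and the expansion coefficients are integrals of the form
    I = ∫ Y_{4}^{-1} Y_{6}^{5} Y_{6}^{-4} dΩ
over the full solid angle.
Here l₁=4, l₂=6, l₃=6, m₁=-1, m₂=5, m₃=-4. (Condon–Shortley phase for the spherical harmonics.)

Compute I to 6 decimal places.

0.047465

Rules hold: Σm=0, L=16 even, 2≤6≤10.
N = 9·13·13 = 1521
Δ = 4!·4!·8!/17! = 1/15315300
Racah Σ t=0..4: t=0:+1/829440 t=1:−1/25920 t=2:+1/9216 t=3:−1/25920 t=4:+1/829440 = 7/207360
⇒ 3j(4 6 6; 0 0 0)² = 28/2431, sgn +1
Racah Σ t=3..4: t=3:−1/967680 t=4:+1/725760 = 1/2903040
⇒ 3j(4 6 6; -1 5 -4)² = 5/3094, sgn +1
4πI² = N·(3j₀)²·(3jₘ)² = 90/3179
I = +1·√(0.0283108/4π) = 0.04746473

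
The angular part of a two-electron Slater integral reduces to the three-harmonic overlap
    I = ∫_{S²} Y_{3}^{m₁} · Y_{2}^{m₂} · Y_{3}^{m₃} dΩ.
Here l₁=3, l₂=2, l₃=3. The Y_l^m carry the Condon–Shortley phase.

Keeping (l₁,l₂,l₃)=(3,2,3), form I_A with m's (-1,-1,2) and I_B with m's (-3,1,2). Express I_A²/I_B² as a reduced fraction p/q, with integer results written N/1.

Same 3,2,3: normalisation and zero-m 3j drop out of the ratio.
A: Δ: 2! 4! 2! / 9! → 1/3780; sum: t=0:+1/48 t=1:−1/12 = -1/16; 3j²(3 2 3; -1 -1 2) = Δ·Π!·Σ² = 1/28  (sign +1)
B: Δ: 2! 4! 2! / 9! → 1/3780; sum: t=2:+1/48 = 1/48; 3j²(3 2 3; -3 1 2) = Δ·Π!·Σ² = 5/84  (sign -1)
I_A²/I_B² = (1/28)/(5/84) = 3/5

3/5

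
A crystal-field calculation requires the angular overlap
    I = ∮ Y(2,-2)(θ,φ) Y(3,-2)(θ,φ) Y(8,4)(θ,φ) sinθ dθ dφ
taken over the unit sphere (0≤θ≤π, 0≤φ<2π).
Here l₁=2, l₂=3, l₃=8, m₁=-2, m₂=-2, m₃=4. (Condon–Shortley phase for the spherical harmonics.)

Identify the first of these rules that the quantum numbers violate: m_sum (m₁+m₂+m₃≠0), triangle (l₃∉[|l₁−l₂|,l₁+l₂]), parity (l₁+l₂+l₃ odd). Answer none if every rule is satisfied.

Σmᵢ = 0  ✓
l₃∈[|l₁−l₂|,l₁+l₂]=[1,5], have l₃=8  ✗
Σlᵢ = 13 ⇒ odd

triangle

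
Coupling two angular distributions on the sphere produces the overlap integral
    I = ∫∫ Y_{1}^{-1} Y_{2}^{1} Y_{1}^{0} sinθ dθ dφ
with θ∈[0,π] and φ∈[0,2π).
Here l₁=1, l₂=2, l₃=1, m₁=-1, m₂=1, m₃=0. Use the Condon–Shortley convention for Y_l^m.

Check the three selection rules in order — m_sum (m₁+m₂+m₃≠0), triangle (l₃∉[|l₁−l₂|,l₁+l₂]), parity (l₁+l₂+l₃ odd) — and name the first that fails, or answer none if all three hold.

Σmᵢ = 0  ✓
l₃∈[|l₁−l₂|,l₁+l₂]=[1,3], have l₃=1  ✓
Σlᵢ = 4 ⇒ even  ✓

none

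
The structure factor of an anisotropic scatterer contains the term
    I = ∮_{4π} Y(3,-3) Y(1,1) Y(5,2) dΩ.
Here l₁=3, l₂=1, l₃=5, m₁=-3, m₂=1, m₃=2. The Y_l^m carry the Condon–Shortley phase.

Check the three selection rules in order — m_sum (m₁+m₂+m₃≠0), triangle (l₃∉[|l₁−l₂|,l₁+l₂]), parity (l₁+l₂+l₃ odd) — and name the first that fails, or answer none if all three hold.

m₁+m₂+m₃ = -3 + 1 + 2 = 0  ✓
triangle: |3−1|=2 ≤ l₃=5 ≤ 3+1=4  ✗
parity: l₁+l₂+l₃ = 9 is odd

triangle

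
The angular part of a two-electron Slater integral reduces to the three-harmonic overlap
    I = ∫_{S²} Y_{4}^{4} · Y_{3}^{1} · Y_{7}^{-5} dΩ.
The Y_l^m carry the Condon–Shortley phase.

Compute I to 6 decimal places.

Checks pass: Σm=0; 14 even; l₃=7∈[1,7].
(2·4+1)(2·3+1)(2·7+1) = 945
Δ: 0! 8! 6! / 15! → 1/45045
sum: t=0:+1/20736 = 1/20736
3j²(4 3 7; 0 0 0) = Δ·Π!·Σ² = 35/1287  (sign -1)
sum: t=0:+1/1935360 = 1/1935360
3j²(4 3 7; 4 1 -5) = Δ·Π!·Σ² = 1/91  (sign +1)
combine: 4πI² = 945·35/1287·1/91 = 525/1859
take √, sign -1: I = -0.14991153

-0.149912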